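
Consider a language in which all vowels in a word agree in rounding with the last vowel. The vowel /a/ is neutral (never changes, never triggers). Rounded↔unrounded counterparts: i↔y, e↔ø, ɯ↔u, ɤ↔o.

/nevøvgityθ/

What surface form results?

/e/ harmonizes with /y/ ([+round]) → [ø]
/i/ harmonizes with /y/ ([+round]) → [y]

[nøvøvgytyθ]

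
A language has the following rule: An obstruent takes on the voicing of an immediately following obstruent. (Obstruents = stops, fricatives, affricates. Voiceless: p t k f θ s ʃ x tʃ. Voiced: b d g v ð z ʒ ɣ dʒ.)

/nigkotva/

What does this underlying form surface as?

[nikkodva]

/g/ before /k/ (voiceless) → [k]
/t/ before /v/ (voiced) → [d]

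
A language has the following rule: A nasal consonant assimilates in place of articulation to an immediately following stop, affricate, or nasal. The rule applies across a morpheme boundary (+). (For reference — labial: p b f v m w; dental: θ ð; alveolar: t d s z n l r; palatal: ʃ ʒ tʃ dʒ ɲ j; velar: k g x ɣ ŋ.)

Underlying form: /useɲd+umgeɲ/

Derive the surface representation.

[usend+uŋgeɲ]

/ɲ/ before /d/ (alveolar) → [n]
/m/ before /g/ (velar) → [ŋ]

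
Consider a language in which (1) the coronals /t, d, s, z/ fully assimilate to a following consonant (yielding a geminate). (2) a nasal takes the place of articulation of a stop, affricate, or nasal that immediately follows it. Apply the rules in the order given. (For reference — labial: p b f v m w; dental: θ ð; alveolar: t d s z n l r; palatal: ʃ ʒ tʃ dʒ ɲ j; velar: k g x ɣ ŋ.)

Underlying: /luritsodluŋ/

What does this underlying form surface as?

Rule 1: /t/ before /s/ → [s] (total assimilation)
Rule 1: /d/ before /l/ → [l] (total assimilation)
After rule 1: lurissolluŋ
Rule 2: no segment meets the rule's conditions; no change.

[lurissolluŋ]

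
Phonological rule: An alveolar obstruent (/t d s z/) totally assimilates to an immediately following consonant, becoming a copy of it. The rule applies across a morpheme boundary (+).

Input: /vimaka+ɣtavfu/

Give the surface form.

no segment meets the rule's conditions; no change.

[vimaka+ɣtavfu]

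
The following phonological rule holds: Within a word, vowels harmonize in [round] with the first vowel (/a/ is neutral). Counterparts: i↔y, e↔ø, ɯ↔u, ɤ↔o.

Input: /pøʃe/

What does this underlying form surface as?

[pøʃø]

/e/ harmonizes with /ø/ ([+round]) → [ø]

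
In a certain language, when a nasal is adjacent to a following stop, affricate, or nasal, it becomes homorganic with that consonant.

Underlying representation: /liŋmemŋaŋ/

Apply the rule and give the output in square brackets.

[limmeŋŋaŋ]

/ŋ/ before /m/ (labial) → [m]
/m/ before /ŋ/ (velar) → [ŋ]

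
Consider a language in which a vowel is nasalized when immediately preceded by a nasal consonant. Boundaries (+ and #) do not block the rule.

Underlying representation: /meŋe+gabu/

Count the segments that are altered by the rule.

/e/ after nasal /m/ → [ẽ]
/e/ after nasal /ŋ/ → [ẽ]
2 segments change.

2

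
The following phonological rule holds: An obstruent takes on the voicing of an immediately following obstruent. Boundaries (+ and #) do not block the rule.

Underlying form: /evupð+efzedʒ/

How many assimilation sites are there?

/p/ before /ð/ (voiced) → [b]
/f/ before /z/ (voiced) → [v]
2 segments change.

2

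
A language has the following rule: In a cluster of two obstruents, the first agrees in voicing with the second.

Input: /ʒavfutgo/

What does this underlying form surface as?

[ʒaffudgo]

/v/ before /f/ (voiceless) → [f]
/t/ before /g/ (voiced) → [d]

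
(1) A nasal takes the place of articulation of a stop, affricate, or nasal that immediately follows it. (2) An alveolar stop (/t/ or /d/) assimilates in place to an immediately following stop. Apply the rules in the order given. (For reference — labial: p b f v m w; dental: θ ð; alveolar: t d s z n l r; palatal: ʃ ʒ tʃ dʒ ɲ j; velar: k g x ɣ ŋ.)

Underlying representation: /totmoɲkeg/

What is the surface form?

[totmoŋkeg]

Rule 1: /ɲ/ before /k/ (velar) → [ŋ]
After rule 1: totmoŋkeg
Rule 2: no segment meets the rule's conditions; no change.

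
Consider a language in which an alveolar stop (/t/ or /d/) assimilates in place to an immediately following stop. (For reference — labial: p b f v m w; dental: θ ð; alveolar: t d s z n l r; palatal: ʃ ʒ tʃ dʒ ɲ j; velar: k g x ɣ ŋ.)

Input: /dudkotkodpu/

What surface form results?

/d/ before /k/ (velar) → [g]
/t/ before /k/ (velar) → [k]
/d/ before /p/ (labial) → [b]

[dugkokkobpu]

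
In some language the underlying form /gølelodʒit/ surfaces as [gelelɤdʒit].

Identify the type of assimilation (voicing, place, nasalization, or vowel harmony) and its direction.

/ø/→[e] /o/→[ɤ].
Vowels agree with the last vowel, so the harmony is regressive.

vowel harmony, regressive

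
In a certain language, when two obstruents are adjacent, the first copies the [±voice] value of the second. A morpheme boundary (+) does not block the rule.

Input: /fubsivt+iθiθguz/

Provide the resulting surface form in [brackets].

[fupsift+iθiðguz]

/b/ before /s/ (voiceless) → [p]
/v/ before /t/ (voiceless) → [f]
/θ/ before /g/ (voiced) → [ð]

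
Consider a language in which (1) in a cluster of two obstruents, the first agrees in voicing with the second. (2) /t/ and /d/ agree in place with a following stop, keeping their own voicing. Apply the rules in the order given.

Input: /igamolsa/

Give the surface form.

[igamolsa]

Rule 1: no segment meets the rule's conditions; no change.
After rule 1: igamolsa
Rule 2: no segment meets the rule's conditions; no change.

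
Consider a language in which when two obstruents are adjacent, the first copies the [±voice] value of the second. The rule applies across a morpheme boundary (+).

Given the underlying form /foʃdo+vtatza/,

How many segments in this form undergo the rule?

/ʃ/ before /d/ (voiced) → [ʒ]
/v/ before /t/ (voiceless) → [f]
/t/ before /z/ (voiced) → [d]
3 segments change.

3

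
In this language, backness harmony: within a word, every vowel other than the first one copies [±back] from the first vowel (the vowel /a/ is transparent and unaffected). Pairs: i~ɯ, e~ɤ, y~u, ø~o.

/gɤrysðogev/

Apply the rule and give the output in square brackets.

/y/ harmonizes with /ɤ/ ([+back]) → [u]
/e/ harmonizes with /ɤ/ ([+back]) → [ɤ]

[gɤrusðogɤv]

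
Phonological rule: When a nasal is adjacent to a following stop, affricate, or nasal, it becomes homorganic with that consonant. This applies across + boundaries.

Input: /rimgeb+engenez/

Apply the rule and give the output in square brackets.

/m/ before /g/ (velar) → [ŋ]
/n/ before /g/ (velar) → [ŋ]

[riŋgeb+eŋgenez]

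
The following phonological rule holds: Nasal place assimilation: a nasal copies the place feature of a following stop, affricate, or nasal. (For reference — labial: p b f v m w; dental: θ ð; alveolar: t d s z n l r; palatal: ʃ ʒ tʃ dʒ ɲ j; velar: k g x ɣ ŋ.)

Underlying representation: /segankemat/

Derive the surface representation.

[segaŋkemat]

/n/ before /k/ (velar) → [ŋ]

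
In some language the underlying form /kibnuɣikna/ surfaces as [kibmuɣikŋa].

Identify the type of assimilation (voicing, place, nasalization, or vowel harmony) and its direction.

place assimilation, progressive

/n/→[m] /n/→[ŋ].
Each target copies a feature from the preceding segment, so the direction is progressive.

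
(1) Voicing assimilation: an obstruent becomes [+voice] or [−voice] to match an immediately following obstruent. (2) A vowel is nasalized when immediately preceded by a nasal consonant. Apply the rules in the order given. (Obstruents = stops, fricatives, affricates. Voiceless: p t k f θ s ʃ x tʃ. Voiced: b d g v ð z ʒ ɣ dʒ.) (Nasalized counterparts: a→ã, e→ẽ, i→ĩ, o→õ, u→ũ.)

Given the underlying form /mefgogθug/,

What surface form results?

[mẽvgokθug]

Rule 1: /f/ before /g/ (voiced) → [v]
Rule 1: /g/ before /θ/ (voiceless) → [k]
After rule 1: mevgokθug
Rule 2: /e/ after nasal /m/ → [ẽ]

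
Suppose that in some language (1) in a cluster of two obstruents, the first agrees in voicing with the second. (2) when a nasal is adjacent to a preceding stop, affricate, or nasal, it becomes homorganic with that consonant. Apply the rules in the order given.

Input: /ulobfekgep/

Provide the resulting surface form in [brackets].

Rule 1: /b/ before /f/ (voiceless) → [p]
Rule 1: /k/ before /g/ (voiced) → [g]
After rule 1: ulopfeggep
Rule 2: no segment meets the rule's conditions; no change.

[ulopfeggep]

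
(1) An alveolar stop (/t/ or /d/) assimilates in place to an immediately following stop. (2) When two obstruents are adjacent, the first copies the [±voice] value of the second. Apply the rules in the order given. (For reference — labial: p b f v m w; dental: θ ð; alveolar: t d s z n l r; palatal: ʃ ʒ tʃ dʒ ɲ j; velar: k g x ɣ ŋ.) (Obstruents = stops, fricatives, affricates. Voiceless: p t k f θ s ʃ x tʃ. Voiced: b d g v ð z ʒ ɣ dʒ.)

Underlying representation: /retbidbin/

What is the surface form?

[rebbibbin]

Rule 1: /t/ before /b/ (labial) → [p]
Rule 1: /d/ before /b/ (labial) → [b]
After rule 1: repbibbin
Rule 2: /p/ before /b/ (voiced) → [b]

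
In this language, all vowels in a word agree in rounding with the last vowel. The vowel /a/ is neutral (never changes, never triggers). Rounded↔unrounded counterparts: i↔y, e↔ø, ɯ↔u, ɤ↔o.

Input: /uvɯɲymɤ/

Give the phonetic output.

[ɯvɯɲimɤ]

/u/ harmonizes with /ɤ/ ([-round]) → [ɯ]
/y/ harmonizes with /ɤ/ ([-round]) → [i]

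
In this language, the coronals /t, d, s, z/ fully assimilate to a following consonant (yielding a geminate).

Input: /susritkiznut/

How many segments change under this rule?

/s/ before /r/ → [r] (total assimilation)
/t/ before /k/ → [k] (total assimilation)
/z/ before /n/ → [n] (total assimilation)
3 segments change.

3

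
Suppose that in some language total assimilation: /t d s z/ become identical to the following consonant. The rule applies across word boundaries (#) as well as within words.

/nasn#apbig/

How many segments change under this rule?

1

/s/ before /n/ → [n] (total assimilation)
1 segment changes.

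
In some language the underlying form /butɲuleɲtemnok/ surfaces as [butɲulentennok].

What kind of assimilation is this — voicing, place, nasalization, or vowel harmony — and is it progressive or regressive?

place assimilation, regressive

/ɲ/→[n] /m/→[n].
Each target copies a feature from the following segment, so the direction is regressive.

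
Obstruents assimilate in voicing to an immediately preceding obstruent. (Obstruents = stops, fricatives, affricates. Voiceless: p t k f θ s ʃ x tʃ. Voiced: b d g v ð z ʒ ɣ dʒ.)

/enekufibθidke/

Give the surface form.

[enekufibðidge]

/θ/ after /b/ (voiced) → [ð]
/k/ after /d/ (voiced) → [g]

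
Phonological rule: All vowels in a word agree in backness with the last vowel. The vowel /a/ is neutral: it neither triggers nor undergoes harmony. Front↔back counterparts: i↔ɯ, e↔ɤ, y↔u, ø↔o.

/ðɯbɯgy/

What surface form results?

/ɯ/ harmonizes with /y/ ([-back]) → [i]
/ɯ/ harmonizes with /y/ ([-back]) → [i]

[ðibigy]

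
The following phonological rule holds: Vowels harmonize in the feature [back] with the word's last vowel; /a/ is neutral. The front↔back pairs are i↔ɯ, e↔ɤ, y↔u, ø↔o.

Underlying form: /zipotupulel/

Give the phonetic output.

/o/ harmonizes with /e/ ([-back]) → [ø]
/u/ harmonizes with /e/ ([-back]) → [y]
/u/ harmonizes with /e/ ([-back]) → [y]

[zipøtypylel]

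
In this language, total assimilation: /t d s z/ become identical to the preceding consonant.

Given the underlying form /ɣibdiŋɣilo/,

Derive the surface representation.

/d/ after /b/ → [b] (total assimilation)

[ɣibbiŋɣilo]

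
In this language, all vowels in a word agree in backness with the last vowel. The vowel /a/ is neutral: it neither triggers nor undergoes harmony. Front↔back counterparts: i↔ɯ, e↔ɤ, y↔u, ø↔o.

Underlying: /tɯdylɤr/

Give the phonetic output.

/y/ harmonizes with /ɤ/ ([+back]) → [u]

[tɯdulɤr]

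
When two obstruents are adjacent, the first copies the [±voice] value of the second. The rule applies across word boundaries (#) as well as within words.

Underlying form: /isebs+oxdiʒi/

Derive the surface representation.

/b/ before /s/ (voiceless) → [p]
/x/ before /d/ (voiced) → [ɣ]

[iseps+oɣdiʒi]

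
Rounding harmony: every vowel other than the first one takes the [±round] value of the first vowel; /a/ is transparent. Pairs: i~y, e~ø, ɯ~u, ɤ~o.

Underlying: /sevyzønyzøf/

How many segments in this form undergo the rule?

4

/y/ harmonizes with /e/ ([-round]) → [i]
/ø/ harmonizes with /e/ ([-round]) → [e]
/y/ harmonizes with /e/ ([-round]) → [i]
/ø/ harmonizes with /e/ ([-round]) → [e]
4 segments change.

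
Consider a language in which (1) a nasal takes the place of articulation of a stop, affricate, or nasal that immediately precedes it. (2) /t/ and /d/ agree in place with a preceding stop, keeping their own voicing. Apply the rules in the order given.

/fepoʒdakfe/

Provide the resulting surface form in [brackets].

Rule 1: no segment meets the rule's conditions; no change.
After rule 1: fepoʒdakfe
Rule 2: no segment meets the rule's conditions; no change.

[fepoʒdakfe]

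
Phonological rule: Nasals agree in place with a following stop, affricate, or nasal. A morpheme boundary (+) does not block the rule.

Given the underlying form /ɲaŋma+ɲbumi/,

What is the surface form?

[ɲamma+mbumi]

/ŋ/ before /m/ (labial) → [m]
/ɲ/ before /b/ (labial) → [m]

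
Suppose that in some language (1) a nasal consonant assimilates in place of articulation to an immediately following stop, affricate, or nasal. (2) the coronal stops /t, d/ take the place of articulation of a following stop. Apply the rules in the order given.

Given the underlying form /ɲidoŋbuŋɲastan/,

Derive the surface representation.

Rule 1: /ŋ/ before /b/ (labial) → [m]
Rule 1: /ŋ/ before /ɲ/ (palatal) → [ɲ]
After rule 1: ɲidombuɲɲastan
Rule 2: no segment meets the rule's conditions; no change.

[ɲidombuɲɲastan]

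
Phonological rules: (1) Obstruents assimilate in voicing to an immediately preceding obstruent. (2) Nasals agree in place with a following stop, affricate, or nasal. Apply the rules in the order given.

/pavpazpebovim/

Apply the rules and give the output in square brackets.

[pavbazbebovim]

Rule 1: /p/ after /v/ (voiced) → [b]
Rule 1: /p/ after /z/ (voiced) → [b]
After rule 1: pavbazbebovim
Rule 2: no segment meets the rule's conditions; no change.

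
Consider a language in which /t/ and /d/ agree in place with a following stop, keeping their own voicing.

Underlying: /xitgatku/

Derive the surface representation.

[xikgakku]

/t/ before /g/ (velar) → [k]
/t/ before /k/ (velar) → [k]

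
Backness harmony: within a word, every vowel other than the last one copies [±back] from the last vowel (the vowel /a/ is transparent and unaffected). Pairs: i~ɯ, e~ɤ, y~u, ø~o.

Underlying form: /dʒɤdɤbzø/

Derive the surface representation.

[dʒedebzø]

/ɤ/ harmonizes with /ø/ ([-back]) → [e]
/ɤ/ harmonizes with /ø/ ([-back]) → [e]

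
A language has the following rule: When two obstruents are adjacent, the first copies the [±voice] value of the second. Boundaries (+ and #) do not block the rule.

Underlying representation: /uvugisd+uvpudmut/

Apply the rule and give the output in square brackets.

/s/ before /d/ (voiced) → [z]
/v/ before /p/ (voiceless) → [f]

[uvugizd+ufpudmut]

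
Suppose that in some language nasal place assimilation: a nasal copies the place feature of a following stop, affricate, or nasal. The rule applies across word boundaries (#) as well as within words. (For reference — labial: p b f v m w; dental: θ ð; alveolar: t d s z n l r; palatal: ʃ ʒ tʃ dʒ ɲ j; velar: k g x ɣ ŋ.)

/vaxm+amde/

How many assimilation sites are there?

/m/ before /d/ (alveolar) → [n]
1 segment changes.

1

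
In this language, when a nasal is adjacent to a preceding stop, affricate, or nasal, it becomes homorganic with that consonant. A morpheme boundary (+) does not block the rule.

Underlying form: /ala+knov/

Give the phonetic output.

[ala+kŋov]

/n/ after /k/ (velar) → [ŋ]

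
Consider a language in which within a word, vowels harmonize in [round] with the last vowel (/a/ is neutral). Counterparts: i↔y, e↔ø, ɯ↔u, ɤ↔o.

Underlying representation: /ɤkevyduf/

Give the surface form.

[okøvyduf]

/ɤ/ harmonizes with /u/ ([+round]) → [o]
/e/ harmonizes with /u/ ([+round]) → [ø]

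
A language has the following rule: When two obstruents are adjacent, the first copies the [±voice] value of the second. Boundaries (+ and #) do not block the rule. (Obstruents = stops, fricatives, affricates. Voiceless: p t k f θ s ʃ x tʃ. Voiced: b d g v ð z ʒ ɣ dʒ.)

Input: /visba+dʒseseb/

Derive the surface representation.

/s/ before /b/ (voiced) → [z]
/dʒ/ before /s/ (voiceless) → [tʃ]

[vizba+tʃseseb]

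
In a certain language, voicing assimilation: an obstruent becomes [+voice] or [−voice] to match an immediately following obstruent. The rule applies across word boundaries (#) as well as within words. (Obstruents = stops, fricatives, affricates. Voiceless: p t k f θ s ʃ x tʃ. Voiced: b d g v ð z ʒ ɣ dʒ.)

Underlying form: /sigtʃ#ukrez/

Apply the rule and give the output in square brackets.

/g/ before /tʃ/ (voiceless) → [k]

[siktʃ#ukrez]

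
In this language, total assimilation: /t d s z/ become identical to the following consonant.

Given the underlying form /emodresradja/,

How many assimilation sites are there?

/d/ before /r/ → [r] (total assimilation)
/s/ before /r/ → [r] (total assimilation)
/d/ before /j/ → [j] (total assimilation)
3 segments change.

3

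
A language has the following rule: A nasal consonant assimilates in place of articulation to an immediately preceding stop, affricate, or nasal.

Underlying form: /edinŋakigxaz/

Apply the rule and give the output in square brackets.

[edinnakigxaz]

/ŋ/ after /n/ (alveolar) → [n]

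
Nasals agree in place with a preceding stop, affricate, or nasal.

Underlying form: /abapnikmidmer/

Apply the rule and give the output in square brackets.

/n/ after /p/ (labial) → [m]
/m/ after /k/ (velar) → [ŋ]
/m/ after /d/ (alveolar) → [n]

[abapmikŋidner]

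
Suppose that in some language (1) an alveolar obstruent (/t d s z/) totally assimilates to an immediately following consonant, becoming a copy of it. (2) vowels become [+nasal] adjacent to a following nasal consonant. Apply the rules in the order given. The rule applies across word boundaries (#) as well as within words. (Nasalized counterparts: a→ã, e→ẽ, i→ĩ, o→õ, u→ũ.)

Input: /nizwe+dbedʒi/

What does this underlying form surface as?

[niwwe+bbedʒi]

Rule 1: /z/ before /w/ → [w] (total assimilation)
Rule 1: /d/ before /b/ → [b] (total assimilation)
After rule 1: niwwe+bbedʒi
Rule 2: no segment meets the rule's conditions; no change.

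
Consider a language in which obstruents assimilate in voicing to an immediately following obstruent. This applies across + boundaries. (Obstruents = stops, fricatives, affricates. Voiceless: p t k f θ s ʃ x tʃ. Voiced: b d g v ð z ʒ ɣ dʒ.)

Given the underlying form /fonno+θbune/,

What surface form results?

/θ/ before /b/ (voiced) → [ð]

[fonno+ðbune]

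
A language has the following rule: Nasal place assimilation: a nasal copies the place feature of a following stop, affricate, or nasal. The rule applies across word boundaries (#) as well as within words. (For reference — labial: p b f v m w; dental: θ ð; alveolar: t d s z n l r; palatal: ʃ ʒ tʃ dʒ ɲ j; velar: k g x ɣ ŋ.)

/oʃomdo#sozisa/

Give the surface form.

[oʃondo#sozisa]

/m/ before /d/ (alveolar) → [n]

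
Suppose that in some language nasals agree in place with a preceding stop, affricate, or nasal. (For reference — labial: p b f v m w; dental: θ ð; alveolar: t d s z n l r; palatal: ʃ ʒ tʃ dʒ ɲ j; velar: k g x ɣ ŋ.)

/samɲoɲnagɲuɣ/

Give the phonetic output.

/ɲ/ after /m/ (labial) → [m]
/n/ after /ɲ/ (palatal) → [ɲ]
/ɲ/ after /g/ (velar) → [ŋ]

[sammoɲɲagŋuɣ]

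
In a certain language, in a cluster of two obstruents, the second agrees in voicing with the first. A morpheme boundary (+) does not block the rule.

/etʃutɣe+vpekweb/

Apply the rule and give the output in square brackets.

/ɣ/ after /t/ (voiceless) → [x]
/p/ after /v/ (voiced) → [b]

[etʃutxe+vbekweb]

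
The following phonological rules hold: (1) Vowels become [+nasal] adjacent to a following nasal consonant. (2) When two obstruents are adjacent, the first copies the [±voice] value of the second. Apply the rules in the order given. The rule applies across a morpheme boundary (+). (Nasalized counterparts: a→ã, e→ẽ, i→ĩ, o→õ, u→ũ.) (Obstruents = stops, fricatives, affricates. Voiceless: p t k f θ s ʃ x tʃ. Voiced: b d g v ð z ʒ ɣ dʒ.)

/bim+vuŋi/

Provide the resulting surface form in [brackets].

Rule 1: /i/ before nasal /m/ → [ĩ]
Rule 1: /u/ before nasal /ŋ/ → [ũ]
After rule 1: bĩm+vũŋi
Rule 2: no segment meets the rule's conditions; no change.

[bĩm+vũŋi]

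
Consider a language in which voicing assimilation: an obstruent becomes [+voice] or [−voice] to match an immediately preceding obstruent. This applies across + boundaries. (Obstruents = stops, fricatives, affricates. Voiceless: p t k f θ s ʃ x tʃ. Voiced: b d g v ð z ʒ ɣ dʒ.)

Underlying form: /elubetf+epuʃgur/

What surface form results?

[elubetf+epuʃkur]

/g/ after /ʃ/ (voiceless) → [k]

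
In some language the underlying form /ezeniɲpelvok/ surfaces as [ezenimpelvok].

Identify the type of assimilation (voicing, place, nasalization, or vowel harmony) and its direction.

place assimilation, regressive

/ɲ/→[m].
Each target copies a feature from the following segment, so the direction is regressive.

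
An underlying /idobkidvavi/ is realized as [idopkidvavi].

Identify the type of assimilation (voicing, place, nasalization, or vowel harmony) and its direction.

/b/→[p].
Each target copies a feature from the following segment, so the direction is regressive.

voicing assimilation, regressive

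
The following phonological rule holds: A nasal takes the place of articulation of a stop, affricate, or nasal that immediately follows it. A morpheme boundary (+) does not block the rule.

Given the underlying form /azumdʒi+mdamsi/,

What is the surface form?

/m/ before /dʒ/ (palatal) → [ɲ]
/m/ before /d/ (alveolar) → [n]

[azuɲdʒi+ndamsi]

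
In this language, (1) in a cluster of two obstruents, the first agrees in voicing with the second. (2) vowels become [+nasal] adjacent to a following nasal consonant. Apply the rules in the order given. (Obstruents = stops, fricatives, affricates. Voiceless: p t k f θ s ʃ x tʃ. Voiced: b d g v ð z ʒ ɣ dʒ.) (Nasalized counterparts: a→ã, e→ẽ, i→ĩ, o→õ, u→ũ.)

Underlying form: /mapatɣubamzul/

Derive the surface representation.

[mapadɣubãmzul]

Rule 1: /t/ before /ɣ/ (voiced) → [d]
After rule 1: mapadɣubamzul
Rule 2: /a/ before nasal /m/ → [ã]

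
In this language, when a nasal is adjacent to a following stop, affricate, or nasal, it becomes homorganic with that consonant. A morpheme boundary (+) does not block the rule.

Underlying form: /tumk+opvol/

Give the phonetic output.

[tuŋk+opvol]

/m/ before /k/ (velar) → [ŋ]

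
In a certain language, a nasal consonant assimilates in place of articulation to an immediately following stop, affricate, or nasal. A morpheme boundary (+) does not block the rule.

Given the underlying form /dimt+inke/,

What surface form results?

/m/ before /t/ (alveolar) → [n]
/n/ before /k/ (velar) → [ŋ]

[dint+iŋke]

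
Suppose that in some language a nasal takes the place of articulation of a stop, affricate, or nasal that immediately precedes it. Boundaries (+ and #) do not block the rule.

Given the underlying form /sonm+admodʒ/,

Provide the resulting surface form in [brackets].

/m/ after /n/ (alveolar) → [n]
/m/ after /d/ (alveolar) → [n]

[sonn+adnodʒ]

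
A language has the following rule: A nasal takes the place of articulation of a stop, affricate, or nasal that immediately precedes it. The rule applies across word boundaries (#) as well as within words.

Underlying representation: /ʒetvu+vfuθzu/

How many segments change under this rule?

No segment meets the rule's conditions.

0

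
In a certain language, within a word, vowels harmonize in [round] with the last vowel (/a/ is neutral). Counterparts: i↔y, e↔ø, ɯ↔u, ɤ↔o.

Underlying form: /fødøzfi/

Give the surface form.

[fedezfi]

/ø/ harmonizes with /i/ ([-round]) → [e]
/ø/ harmonizes with /i/ ([-round]) → [e]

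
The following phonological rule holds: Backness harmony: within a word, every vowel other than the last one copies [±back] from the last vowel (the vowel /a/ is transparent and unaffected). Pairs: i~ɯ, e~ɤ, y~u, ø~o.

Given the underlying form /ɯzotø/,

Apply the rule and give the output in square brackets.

/ɯ/ harmonizes with /ø/ ([-back]) → [i]
/o/ harmonizes with /ø/ ([-back]) → [ø]

[izøtø]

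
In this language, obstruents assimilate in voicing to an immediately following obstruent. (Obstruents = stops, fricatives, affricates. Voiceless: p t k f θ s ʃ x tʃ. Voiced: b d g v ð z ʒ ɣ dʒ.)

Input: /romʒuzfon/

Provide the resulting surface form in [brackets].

[romʒusfon]

/z/ before /f/ (voiceless) → [s]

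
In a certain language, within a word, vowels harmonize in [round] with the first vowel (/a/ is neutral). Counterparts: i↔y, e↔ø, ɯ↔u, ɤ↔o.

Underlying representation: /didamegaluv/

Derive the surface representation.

/u/ harmonizes with /i/ ([-round]) → [ɯ]

[didamegalɯv]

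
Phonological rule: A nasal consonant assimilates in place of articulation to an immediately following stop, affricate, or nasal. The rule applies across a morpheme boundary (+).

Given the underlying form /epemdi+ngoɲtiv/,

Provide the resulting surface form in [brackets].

/m/ before /d/ (alveolar) → [n]
/n/ before /g/ (velar) → [ŋ]
/ɲ/ before /t/ (alveolar) → [n]

[ependi+ŋgontiv]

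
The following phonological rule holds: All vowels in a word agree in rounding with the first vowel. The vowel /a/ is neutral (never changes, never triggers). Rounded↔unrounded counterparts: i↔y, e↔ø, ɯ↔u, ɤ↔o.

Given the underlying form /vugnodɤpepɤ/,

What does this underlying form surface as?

/ɤ/ harmonizes with /u/ ([+round]) → [o]
/e/ harmonizes with /u/ ([+round]) → [ø]
/ɤ/ harmonizes with /u/ ([+round]) → [o]

[vugnodopøpo]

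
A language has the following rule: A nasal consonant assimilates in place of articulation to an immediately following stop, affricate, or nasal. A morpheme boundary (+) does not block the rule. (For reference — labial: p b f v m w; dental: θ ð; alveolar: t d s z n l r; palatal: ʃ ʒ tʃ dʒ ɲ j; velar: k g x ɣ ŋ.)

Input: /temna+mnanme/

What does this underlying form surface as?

/m/ before /n/ (alveolar) → [n]
/m/ before /n/ (alveolar) → [n]
/n/ before /m/ (labial) → [m]

[tenna+nnamme]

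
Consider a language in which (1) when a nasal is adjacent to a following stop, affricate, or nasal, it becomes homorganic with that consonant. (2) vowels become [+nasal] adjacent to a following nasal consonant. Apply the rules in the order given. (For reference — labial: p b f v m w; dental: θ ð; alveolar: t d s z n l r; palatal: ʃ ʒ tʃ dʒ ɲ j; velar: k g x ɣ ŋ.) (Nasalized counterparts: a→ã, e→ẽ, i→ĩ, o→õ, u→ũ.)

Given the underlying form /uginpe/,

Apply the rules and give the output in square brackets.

Rule 1: /n/ before /p/ (labial) → [m]
After rule 1: ugimpe
Rule 2: /i/ before nasal /m/ → [ĩ]

[ugĩmpe]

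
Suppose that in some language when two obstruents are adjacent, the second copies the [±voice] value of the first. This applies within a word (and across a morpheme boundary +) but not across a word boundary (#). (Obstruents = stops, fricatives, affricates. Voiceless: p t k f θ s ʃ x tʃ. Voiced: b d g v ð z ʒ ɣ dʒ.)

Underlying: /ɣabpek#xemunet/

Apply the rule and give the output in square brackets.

[ɣabbek#xemunet]

/p/ after /b/ (voiced) → [b]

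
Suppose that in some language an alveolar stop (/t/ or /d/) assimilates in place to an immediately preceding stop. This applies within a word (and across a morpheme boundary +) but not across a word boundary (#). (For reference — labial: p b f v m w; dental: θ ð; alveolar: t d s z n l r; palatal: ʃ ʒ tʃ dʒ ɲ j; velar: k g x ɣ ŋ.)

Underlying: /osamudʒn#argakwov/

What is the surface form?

[osamudʒn#argakwov]

no segment meets the rule's conditions; no change.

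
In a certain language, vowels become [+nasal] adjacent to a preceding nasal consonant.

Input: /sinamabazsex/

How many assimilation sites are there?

/a/ after nasal /n/ → [ã]
/a/ after nasal /m/ → [ã]
2 segments change.

2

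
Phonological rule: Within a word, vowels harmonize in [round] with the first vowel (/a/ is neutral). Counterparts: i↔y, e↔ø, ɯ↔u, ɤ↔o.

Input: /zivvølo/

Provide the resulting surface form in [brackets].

/ø/ harmonizes with /i/ ([-round]) → [e]
/o/ harmonizes with /i/ ([-round]) → [ɤ]

[zivvelɤ]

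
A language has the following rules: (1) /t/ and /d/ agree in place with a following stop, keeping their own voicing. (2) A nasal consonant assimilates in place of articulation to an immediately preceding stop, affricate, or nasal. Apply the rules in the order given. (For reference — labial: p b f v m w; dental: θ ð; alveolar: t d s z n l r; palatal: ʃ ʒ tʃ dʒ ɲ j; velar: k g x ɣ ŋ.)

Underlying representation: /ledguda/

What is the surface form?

[legguda]

Rule 1: /d/ before /g/ (velar) → [g]
After rule 1: legguda
Rule 2: no segment meets the rule's conditions; no change.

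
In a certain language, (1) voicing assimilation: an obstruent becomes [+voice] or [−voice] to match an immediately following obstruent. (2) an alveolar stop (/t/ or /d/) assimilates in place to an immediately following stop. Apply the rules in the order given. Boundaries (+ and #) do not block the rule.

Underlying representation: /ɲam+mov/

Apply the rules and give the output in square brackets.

[ɲam+mov]

Rule 1: no segment meets the rule's conditions; no change.
After rule 1: ɲam+mov
Rule 2: no segment meets the rule's conditions; no change.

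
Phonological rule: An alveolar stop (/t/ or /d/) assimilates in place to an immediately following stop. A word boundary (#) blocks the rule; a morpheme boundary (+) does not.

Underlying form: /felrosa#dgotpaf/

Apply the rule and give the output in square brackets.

[felrosa#ggoppaf]

/d/ before /g/ (velar) → [g]
/t/ before /p/ (labial) → [p]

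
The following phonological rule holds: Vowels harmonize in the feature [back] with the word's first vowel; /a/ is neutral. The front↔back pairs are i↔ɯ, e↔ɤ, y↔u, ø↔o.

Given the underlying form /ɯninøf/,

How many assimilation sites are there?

2

/i/ harmonizes with /ɯ/ ([+back]) → [ɯ]
/ø/ harmonizes with /ɯ/ ([+back]) → [o]
2 segments change.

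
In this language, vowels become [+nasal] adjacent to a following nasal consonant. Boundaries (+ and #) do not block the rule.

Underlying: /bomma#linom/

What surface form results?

[bõmma#lĩnõm]

/o/ before nasal /m/ → [õ]
/i/ before nasal /n/ → [ĩ]
/o/ before nasal /m/ → [õ]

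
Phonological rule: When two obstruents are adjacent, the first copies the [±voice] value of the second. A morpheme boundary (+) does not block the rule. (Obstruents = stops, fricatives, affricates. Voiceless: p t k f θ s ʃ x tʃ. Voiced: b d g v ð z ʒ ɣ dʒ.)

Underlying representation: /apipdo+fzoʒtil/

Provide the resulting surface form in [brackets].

[apibdo+vzoʃtil]

/p/ before /d/ (voiced) → [b]
/f/ before /z/ (voiced) → [v]
/ʒ/ before /t/ (voiceless) → [ʃ]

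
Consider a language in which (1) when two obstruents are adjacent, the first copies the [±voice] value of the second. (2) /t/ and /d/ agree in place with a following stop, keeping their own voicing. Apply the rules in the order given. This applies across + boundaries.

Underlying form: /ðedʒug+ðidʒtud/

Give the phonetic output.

Rule 1: /dʒ/ before /t/ (voiceless) → [tʃ]
After rule 1: ðedʒug+ðitʃtud
Rule 2: no segment meets the rule's conditions; no change.

[ðedʒug+ðitʃtud]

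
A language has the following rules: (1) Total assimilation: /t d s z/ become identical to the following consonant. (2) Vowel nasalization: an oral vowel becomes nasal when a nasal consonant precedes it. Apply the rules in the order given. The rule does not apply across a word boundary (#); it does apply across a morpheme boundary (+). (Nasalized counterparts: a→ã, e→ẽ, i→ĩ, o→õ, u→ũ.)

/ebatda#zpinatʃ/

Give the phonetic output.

Rule 1: /t/ before /d/ → [d] (total assimilation)
Rule 1: /z/ before /p/ → [p] (total assimilation)
After rule 1: ebadda#ppinatʃ
Rule 2: /a/ after nasal /n/ → [ã]

[ebadda#ppinãtʃ]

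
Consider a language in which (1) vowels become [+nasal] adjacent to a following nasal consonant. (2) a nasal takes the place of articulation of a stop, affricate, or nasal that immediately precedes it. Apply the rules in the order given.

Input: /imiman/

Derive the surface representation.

[ĩmĩmãn]

Rule 1: /i/ before nasal /m/ → [ĩ]
Rule 1: /i/ before nasal /m/ → [ĩ]
Rule 1: /a/ before nasal /n/ → [ã]
After rule 1: ĩmĩmãn
Rule 2: no segment meets the rule's conditions; no change.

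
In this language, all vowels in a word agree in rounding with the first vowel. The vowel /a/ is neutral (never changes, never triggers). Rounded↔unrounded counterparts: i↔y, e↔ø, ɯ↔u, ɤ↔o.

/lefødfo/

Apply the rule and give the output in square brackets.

[lefedfɤ]

/ø/ harmonizes with /e/ ([-round]) → [e]
/o/ harmonizes with /e/ ([-round]) → [ɤ]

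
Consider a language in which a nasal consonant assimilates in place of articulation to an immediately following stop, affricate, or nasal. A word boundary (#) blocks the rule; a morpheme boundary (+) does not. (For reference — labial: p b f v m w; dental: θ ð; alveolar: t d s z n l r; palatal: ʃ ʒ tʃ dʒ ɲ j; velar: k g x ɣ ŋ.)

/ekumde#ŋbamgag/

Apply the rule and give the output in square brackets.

[ekunde#mbaŋgag]

/m/ before /d/ (alveolar) → [n]
/ŋ/ before /b/ (labial) → [m]
/m/ before /g/ (velar) → [ŋ]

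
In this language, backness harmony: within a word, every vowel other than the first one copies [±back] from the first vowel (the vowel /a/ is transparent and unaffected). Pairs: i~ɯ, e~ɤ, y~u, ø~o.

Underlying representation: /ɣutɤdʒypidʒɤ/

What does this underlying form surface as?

/y/ harmonizes with /u/ ([+back]) → [u]
/i/ harmonizes with /u/ ([+back]) → [ɯ]

[ɣutɤdʒupɯdʒɤ]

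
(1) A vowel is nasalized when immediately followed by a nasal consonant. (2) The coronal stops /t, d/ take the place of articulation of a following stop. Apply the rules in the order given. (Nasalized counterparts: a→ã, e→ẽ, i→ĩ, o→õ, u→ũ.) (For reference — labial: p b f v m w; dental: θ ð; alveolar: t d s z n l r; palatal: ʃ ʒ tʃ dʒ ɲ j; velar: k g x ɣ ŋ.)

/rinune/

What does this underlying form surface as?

[rĩnũne]

Rule 1: /i/ before nasal /n/ → [ĩ]
Rule 1: /u/ before nasal /n/ → [ũ]
After rule 1: rĩnũne
Rule 2: no segment meets the rule's conditions; no change.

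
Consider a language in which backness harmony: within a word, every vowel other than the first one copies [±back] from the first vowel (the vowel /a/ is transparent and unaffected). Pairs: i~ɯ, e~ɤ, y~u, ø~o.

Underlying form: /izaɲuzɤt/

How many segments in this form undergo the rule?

2

/u/ harmonizes with /i/ ([-back]) → [y]
/ɤ/ harmonizes with /i/ ([-back]) → [e]
2 segments change.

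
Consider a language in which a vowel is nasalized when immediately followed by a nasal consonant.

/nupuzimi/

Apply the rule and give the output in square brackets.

/i/ before nasal /m/ → [ĩ]

[nupuzĩmi]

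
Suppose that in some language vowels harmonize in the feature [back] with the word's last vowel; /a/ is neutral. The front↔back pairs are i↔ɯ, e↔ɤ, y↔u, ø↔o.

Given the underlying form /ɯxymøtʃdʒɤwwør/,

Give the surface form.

[ixymøtʃdʒewwør]

/ɯ/ harmonizes with /ø/ ([-back]) → [i]
/ɤ/ harmonizes with /ø/ ([-back]) → [e]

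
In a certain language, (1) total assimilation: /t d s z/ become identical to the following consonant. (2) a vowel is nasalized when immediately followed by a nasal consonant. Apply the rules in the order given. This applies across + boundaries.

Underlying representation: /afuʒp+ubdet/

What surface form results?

Rule 1: no segment meets the rule's conditions; no change.
After rule 1: afuʒp+ubdet
Rule 2: no segment meets the rule's conditions; no change.

[afuʒp+ubdet]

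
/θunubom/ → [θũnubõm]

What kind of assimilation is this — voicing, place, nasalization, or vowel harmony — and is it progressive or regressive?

nasalization, regressive

/u/→[ũ] /o/→[õ].
Each target copies a feature from the following segment, so the direction is regressive.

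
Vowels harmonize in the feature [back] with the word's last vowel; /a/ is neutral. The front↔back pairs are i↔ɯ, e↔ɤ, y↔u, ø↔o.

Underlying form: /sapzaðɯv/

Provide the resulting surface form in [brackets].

[sapzaðɯv]

no segment meets the rule's conditions; no change.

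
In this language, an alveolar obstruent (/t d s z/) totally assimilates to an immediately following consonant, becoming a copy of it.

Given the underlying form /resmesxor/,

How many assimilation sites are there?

/s/ before /m/ → [m] (total assimilation)
/s/ before /x/ → [x] (total assimilation)
2 segments change.

2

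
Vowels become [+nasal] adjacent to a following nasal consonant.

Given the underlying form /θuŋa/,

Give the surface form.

/u/ before nasal /ŋ/ → [ũ]

[θũŋa]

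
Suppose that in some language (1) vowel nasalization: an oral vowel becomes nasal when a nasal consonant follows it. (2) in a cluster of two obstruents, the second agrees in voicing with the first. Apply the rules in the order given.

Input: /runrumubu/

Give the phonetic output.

[rũnrũmubu]

Rule 1: /u/ before nasal /n/ → [ũ]
Rule 1: /u/ before nasal /m/ → [ũ]
After rule 1: rũnrũmubu
Rule 2: no segment meets the rule's conditions; no change.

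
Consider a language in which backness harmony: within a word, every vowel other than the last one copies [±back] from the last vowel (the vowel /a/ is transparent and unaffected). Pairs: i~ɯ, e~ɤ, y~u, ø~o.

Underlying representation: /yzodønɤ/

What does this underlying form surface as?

/y/ harmonizes with /ɤ/ ([+back]) → [u]
/ø/ harmonizes with /ɤ/ ([+back]) → [o]

[uzodonɤ]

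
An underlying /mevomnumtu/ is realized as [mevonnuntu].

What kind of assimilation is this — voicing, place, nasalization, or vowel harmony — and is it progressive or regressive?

/m/→[n] /m/→[n].
Each target copies a feature from the following segment, so the direction is regressive.

place assimilation, regressive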